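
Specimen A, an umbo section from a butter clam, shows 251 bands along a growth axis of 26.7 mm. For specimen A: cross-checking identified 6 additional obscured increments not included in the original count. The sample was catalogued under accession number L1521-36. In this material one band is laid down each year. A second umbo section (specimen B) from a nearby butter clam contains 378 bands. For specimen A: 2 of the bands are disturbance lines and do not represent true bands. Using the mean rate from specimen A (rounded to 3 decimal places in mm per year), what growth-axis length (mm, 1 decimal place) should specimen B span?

Specimen A: after corrections the count is 251 − 2 + 6 = 255 bands.
A: Mean rate = 26.7 mm / 255 years ≈ 0.105 mm/year.
For B, 0.105 mm/year × 378 years = 39.7 mm.

39.7 mm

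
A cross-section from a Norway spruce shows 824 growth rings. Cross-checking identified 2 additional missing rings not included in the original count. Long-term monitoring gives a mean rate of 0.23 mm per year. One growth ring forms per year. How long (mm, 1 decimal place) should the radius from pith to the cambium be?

Adjusted count: 824 + 2 = 826 growth rings.
Predicted length = 0.23 mm/year × 826 years = 190.0 mm.

190.0 mm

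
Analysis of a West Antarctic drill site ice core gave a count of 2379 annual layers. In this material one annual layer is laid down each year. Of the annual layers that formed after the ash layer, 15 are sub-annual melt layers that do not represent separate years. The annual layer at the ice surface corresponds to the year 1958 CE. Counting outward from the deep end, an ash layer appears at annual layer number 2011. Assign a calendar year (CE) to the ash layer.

2379 − 2011 = 368 annual layers lie beyond the ash layer toward the ice surface.
368 − 15 false = 353 true annual layers after the ash layer.
The annual layer at the ice surface is 1958 CE, so the ash layer dates to 1958 − 353 = 1605 CE.

1605 CE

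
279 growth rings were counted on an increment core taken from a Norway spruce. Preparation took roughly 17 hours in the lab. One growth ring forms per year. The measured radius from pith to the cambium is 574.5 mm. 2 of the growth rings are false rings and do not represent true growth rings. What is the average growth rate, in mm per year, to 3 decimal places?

2.074 mm per year

Correcting the raw count gives 279 − 2 = 277 true growth rings.
Extension rate ≈ 574.5 / 277 = 2.074 mm per year.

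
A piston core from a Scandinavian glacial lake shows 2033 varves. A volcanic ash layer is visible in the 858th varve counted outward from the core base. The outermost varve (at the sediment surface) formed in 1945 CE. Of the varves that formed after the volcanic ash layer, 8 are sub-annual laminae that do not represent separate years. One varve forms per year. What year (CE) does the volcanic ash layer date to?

2033 − 858 = 1175 varves lie beyond the volcanic ash layer toward the sediment surface.
1175 − 8 false = 1167 true varves after the volcanic ash layer.
Counting back 1167 years from 1945 CE places the volcanic ash layer in 1945 − 1167 = 778 CE.

778 CE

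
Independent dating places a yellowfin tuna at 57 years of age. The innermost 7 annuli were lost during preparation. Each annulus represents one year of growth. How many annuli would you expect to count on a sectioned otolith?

50 annuli

One annulus per year gives 57 annuli over 57 years.
57 − 7 missed = 50 annuli expected in the prepared section.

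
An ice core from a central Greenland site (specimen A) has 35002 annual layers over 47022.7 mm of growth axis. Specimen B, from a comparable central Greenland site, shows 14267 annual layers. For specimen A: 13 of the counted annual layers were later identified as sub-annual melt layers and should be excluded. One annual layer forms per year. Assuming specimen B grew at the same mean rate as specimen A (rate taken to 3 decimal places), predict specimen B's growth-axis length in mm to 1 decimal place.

Specimen A: after corrections the count is 35002 − 13 = 34989 annual layers.
A: Extension rate ≈ 47022.7 / 34989 = 1.344 mm per year.
B's length ≈ 1.344 × 14267 = 19174.8 mm.

19174.8 mm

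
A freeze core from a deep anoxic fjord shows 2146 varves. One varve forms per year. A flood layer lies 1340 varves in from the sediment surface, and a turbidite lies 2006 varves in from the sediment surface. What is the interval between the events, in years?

Separation: 2006 − 1340 = 666 varves.
That is 666 years at one varve per year.

666 years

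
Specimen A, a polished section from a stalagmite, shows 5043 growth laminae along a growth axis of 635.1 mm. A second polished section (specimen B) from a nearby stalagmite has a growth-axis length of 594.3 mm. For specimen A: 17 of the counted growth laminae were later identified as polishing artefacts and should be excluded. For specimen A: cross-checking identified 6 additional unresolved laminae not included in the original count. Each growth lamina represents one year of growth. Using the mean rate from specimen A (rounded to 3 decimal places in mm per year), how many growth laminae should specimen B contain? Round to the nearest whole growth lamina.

4717 growth laminae

Specimen A: adjusted count: 5043 − 17 + 6 = 5032 growth laminae.
A: 635.1 mm over 5032 years gives 635.1 / 5032 ≈ 0.126 mm per year.
For B, 594.3 / 0.126 = 4716.67 years ≈ 4717 growth laminae.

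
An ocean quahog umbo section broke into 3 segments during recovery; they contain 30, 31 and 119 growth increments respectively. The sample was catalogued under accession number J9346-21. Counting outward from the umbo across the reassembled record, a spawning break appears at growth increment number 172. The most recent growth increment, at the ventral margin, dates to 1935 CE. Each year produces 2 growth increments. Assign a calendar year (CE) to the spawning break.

1931 CE

Total growth increments = 30 + 31 + 119 = 180.
Between growth increment 172 and the ventral margin there are 180 − 172 = 8 growth increments.
Dividing by 2 growth increments per year: 8 / 2 = 4 years.
The growth increment at the ventral margin is 1935 CE, so the spawning break dates to 1935 − 4 = 1931 CE.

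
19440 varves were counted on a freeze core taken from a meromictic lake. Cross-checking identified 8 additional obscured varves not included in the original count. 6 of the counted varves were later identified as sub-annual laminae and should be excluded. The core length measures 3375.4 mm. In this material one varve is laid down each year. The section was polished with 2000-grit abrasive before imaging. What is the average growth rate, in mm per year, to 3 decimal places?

0.174 mm per year

Adjusted count: 19440 − 6 + 8 = 19442 varves.
Mean rate = 3375.4 mm / 19442 years ≈ 0.174 mm per year.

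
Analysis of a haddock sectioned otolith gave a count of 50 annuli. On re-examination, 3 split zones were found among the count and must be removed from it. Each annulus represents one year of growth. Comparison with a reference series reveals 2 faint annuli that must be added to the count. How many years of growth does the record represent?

Correcting the raw count gives 50 − 3 + 2 = 49 true annuli.
At one annulus per year, that is 49 years.

49 years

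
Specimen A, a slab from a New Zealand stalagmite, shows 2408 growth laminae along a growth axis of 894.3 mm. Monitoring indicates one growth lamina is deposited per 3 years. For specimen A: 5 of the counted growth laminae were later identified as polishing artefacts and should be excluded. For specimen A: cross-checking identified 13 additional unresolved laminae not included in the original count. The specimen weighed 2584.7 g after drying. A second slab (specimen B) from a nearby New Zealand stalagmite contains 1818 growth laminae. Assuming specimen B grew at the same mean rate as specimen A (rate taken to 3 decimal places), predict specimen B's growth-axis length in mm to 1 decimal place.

Specimen A: adjusted count: 2408 − 5 + 13 = 2416 growth laminae.
Specimen A: 2416 growth laminae at 3 years each span 2416 × 3 = 7248 years.
A: Extension rate ≈ 894.3 / 7248 = 0.123 mm per year.
Specimen B: at 3 years per growth lamina, 1818 × 3 = 5454 years. Length of B = 0.123 × 5454 = 670.8 mm.

670.8 mm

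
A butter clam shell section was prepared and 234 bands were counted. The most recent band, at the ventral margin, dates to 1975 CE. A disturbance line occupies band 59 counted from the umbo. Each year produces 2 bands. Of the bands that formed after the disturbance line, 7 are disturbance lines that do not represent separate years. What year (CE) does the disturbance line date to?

The disturbance line sits at band 59 from the umbo, so 234 − 59 = 175 bands formed after it.
Removing the 7 false bands leaves 175 − 7 = 168 true bands beyond the disturbance line.
168 bands at 2 per year is 168 / 2 = 84 years.
Counting back 84 years from 1975 CE places the disturbance line in 1975 − 84 = 1891 CE.

1891 CE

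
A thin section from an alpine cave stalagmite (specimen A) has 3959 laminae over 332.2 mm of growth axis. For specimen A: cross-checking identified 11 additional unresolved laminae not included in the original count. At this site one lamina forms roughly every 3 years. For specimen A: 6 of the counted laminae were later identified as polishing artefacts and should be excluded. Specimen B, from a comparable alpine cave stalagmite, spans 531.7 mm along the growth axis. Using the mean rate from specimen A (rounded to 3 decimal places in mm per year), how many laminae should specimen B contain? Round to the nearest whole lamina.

6330 laminae

Specimen A: correcting the raw count gives 3959 − 6 + 11 = 3964 true laminae.
Specimen A: at 3 years per lamina, 3964 × 3 = 11892 years.
A: Extension rate ≈ 332.2 / 11892 = 0.028 mm/year.
Specimen B: 531.7 mm / 0.028 mm per year = 18989.29 years; at 3 years per lamina that is 18989.29 / 3 ≈ 6330 laminae.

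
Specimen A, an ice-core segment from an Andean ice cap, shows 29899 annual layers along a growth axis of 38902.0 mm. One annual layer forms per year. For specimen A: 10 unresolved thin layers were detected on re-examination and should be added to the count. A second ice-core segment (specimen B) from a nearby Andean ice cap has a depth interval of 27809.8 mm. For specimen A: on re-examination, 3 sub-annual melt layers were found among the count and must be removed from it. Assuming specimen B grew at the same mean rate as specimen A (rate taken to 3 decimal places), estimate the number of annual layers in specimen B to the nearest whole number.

Specimen A: adjusted count: 29899 − 3 + 10 = 29906 annual layers.
A: Extension rate ≈ 38902.0 / 29906 = 1.301 mm per year.
B spans 27809.8 / 1.301 = 21375.71 years ≈ 21376 annual layers.

21376 annual layers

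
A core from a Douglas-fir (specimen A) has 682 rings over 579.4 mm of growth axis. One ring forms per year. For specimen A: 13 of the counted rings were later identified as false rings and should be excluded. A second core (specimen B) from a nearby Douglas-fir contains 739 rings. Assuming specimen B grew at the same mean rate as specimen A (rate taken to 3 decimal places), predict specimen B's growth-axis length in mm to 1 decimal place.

640.0 mm

Specimen A: true ring count = 682 − 13 = 669.
A: 579.4 mm over 669 years gives 579.4 / 669 ≈ 0.866 mm per year.
Length of B = 0.866 × 739 = 640.0 mm.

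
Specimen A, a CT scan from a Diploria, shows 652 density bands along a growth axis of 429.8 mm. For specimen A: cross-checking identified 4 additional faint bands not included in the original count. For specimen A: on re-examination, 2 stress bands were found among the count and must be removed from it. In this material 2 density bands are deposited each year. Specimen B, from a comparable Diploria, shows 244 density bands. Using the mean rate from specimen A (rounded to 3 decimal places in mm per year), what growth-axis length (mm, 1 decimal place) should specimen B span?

Specimen A: after corrections the count is 652 − 2 + 4 = 654 density bands.
Specimen A: 654 density bands at 2 per year is 654 / 2 = 327 years.
A: 429.8 mm over 327 years gives 429.8 / 327 ≈ 1.314 mm/year.
Specimen B: 244 density bands at 2 per year is 244 / 2 = 122 years. Length of B = 1.314 × 122 = 160.3 mm.

160.3 mm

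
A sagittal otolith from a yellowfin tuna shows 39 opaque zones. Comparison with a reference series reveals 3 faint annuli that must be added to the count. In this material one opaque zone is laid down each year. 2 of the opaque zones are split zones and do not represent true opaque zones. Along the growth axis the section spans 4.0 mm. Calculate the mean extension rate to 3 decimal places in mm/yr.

Correcting the raw count gives 39 − 2 + 3 = 40 true opaque zones.
4.0 mm over 40 years gives 4.0 / 40 ≈ 0.100 mm/yr.

0.100 mm/yr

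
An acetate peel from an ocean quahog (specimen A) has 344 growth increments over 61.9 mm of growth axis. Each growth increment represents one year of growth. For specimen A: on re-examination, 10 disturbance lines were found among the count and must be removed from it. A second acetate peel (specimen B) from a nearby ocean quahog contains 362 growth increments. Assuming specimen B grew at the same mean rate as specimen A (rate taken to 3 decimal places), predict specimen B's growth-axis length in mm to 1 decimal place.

67.0 mm

Specimen A: true growth increment count = 344 − 10 = 334.
A: 61.9 mm over 334 years gives 61.9 / 334 ≈ 0.185 mm/yr.
Length of B = 0.185 × 362 = 67.0 mm.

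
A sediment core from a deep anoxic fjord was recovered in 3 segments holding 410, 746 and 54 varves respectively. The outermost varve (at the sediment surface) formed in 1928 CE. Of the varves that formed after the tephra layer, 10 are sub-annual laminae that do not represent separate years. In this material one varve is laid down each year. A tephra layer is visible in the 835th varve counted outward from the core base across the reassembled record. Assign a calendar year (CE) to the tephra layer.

1563 CE

Total varves = 410 + 746 + 54 = 1210.
1210 − 835 = 375 varves lie beyond the tephra layer toward the sediment surface.
375 − 10 false = 365 true varves after the tephra layer.
The varve at the sediment surface is 1928 CE, so the tephra layer dates to 1928 − 365 = 1563 CE.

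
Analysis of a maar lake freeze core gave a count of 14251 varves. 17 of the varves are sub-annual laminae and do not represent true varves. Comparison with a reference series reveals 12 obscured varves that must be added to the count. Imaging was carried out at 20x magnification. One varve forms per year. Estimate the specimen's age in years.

14246 years

True varve count = 14251 − 17 + 12 = 14246.
With a one-to-one varve periodicity this is 14246 years.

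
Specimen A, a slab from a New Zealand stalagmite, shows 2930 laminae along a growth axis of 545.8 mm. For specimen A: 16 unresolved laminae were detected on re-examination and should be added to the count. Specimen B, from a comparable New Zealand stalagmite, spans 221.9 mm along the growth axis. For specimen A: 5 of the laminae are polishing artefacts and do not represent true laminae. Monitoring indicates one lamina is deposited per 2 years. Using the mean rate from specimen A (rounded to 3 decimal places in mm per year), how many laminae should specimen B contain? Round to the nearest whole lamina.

1193 laminae

Specimen A: correcting the raw count gives 2930 − 5 + 16 = 2941 true laminae.
Specimen A: multiplying by 2 years per lamina: 2941 × 2 = 5882 years.
A: 545.8 mm over 5882 years gives 545.8 / 5882 ≈ 0.093 mm per year.
B spans 221.9 / 0.093 = 2386.02 years; at 2 years per lamina that is 2386.02 / 2 ≈ 1193 laminae.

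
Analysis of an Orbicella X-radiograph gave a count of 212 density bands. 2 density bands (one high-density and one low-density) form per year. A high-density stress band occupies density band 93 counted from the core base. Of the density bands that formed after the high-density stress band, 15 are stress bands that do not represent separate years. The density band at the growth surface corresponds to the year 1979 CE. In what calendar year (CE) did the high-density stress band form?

Between density band 93 and the growth surface there are 212 − 93 = 119 density bands.
Excluding 15 false density bands: 119 − 15 = 104.
With 2 density bands per year, 104 / 2 = 52 years.
Counting back 52 years from 1979 CE places the high-density stress band in 1979 − 52 = 1927 CE.

1927 CE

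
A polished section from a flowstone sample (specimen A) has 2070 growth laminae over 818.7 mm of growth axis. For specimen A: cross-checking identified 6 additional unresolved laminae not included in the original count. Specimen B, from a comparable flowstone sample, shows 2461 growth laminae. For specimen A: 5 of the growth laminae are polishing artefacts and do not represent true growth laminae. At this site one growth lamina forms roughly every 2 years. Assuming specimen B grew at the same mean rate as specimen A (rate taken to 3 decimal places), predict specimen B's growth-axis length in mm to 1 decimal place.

Specimen A: correcting the raw count gives 2070 − 5 + 6 = 2071 true growth laminae.
Specimen A: 2071 growth laminae at 2 years each span 2071 × 2 = 4142 years.
A: 818.7 mm over 4142 years gives 818.7 / 4142 ≈ 0.198 mm/year.
Specimen B: at 2 years per growth lamina, 2461 × 2 = 4922 years. Length of B = 0.198 × 4922 = 974.6 mm.

974.6 mm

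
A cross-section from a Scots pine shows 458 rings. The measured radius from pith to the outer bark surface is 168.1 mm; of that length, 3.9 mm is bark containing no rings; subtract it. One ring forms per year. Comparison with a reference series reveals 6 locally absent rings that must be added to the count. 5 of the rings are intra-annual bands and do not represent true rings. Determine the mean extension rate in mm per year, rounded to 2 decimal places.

Correcting the raw count gives 458 − 5 + 6 = 459 true rings.
Net length = 168.1 − 3.9 = 164.2 mm.
Extension rate ≈ 164.2 / 459 = 0.36 mm per year.

0.36 mm per year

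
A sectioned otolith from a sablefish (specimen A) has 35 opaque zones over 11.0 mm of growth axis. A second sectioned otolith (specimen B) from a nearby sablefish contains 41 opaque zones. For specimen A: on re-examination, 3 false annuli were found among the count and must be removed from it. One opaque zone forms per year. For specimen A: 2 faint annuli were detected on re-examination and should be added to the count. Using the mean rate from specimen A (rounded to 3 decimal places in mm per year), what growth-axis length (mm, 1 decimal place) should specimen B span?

Specimen A: true opaque zone count = 35 − 3 + 2 = 34.
A: 11.0 mm over 34 years gives 11.0 / 34 ≈ 0.324 mm/year.
For B, 0.324 mm/year × 41 years = 13.3 mm.

13.3 mm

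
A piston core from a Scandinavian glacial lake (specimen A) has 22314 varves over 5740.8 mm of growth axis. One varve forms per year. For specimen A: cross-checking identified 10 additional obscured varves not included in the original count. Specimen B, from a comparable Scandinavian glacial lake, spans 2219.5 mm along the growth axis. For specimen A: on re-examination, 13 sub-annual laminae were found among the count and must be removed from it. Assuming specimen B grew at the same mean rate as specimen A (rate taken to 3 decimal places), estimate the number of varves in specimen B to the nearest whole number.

8636 varves

Specimen A: correcting the raw count gives 22314 − 13 + 10 = 22311 true varves.
A: 5740.8 mm over 22311 years gives 5740.8 / 22311 ≈ 0.257 mm/year.
B spans 2219.5 / 0.257 = 8636.19 years ≈ 8636 varves.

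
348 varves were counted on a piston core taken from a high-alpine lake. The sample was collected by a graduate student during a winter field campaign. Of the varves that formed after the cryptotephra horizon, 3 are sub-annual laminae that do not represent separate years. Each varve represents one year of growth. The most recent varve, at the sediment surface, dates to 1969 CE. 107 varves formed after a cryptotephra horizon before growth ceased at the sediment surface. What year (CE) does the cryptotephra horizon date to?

107 varves formed after the cryptotephra horizon.
107 − 3 false = 104 true varves after the cryptotephra horizon.
The varve at the sediment surface is 1969 CE, so the cryptotephra horizon dates to 1969 − 104 = 1865 CE.

1865 CE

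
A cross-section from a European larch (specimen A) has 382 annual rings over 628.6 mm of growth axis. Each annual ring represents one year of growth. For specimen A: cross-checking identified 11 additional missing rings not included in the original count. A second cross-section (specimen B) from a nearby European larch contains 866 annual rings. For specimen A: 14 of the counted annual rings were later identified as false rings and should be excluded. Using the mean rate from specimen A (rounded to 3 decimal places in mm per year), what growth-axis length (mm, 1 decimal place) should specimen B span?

1436.7 mm

Specimen A: adjusted count: 382 − 14 + 11 = 379 annual rings.
A: Mean rate = 628.6 mm / 379 years ≈ 1.659 mm/year.
B's length ≈ 1.659 × 866 = 1436.7 mm.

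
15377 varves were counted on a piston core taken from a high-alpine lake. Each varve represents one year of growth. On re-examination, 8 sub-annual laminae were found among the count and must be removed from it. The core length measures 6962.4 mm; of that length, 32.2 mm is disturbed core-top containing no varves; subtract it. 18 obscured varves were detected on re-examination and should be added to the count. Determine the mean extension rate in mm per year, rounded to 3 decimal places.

0.450 mm per year

True varve count = 15377 − 8 + 18 = 15387.
The growth record spans 6962.4 − 32.2 = 6930.2 mm.
Mean rate = 6930.2 mm / 15387 years ≈ 0.450 mm per year.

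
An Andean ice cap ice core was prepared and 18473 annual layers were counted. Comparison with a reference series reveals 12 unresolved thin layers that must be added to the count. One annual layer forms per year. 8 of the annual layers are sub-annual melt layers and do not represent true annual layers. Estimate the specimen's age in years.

18477 yr

After corrections the count is 18473 − 8 + 12 = 18477 annual layers.
With a one-to-one annual layer periodicity this is 18477 years.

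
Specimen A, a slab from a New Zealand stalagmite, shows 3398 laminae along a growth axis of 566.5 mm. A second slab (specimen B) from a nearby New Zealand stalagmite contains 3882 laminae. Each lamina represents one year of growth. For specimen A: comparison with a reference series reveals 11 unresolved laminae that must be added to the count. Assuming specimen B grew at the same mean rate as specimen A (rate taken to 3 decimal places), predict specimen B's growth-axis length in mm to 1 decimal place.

644.4 mm

Specimen A: adjusted count: 3398 + 11 = 3409 laminae.
A: 566.5 mm over 3409 years gives 566.5 / 3409 ≈ 0.166 mm/yr.
Length of B = 0.166 × 3882 = 644.4 mm.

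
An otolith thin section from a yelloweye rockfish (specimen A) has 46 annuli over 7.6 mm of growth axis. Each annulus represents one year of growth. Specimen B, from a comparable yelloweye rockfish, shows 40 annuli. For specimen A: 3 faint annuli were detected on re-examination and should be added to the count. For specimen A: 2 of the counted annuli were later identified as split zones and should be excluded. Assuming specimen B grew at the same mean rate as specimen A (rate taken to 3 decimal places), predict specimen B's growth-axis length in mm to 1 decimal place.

6.5 mm

Specimen A: adjusted count: 46 − 2 + 3 = 47 annuli.
A: Mean rate = 7.6 mm / 47 years ≈ 0.162 mm/yr.
For B, 0.162 mm/year × 40 years = 6.5 mm.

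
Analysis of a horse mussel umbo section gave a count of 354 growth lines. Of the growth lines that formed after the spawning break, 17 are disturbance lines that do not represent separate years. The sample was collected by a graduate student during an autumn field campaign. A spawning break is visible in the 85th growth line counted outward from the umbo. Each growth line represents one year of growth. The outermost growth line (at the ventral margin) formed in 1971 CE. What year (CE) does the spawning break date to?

1719 CE

354 − 85 = 269 growth lines lie beyond the spawning break toward the ventral margin.
269 − 17 false = 252 true growth lines after the spawning break.
1971 − 252 = 1719 CE.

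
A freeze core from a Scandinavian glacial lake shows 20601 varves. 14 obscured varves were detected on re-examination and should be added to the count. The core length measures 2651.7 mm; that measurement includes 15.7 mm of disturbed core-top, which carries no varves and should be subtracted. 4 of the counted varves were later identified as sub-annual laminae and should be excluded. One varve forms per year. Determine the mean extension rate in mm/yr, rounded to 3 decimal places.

True varve count = 20601 − 4 + 14 = 20611.
Removing the 15.7 mm offcut leaves 2651.7 − 15.7 = 2636.0 mm.
2636.0 mm over 20611 years gives 2636.0 / 20611 ≈ 0.128 mm/yr.

0.128 mm/yr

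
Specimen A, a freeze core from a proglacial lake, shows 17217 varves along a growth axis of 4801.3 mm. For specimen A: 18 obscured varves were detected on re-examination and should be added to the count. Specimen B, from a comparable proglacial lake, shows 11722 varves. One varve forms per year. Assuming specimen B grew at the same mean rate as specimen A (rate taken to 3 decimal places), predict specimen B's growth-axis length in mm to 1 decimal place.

3270.4 mm

Specimen A: true varve count = 17217 + 18 = 17235.
A: Mean rate = 4801.3 mm / 17235 years ≈ 0.279 mm/year.
Length of B = 0.279 × 11722 = 3270.4 mm.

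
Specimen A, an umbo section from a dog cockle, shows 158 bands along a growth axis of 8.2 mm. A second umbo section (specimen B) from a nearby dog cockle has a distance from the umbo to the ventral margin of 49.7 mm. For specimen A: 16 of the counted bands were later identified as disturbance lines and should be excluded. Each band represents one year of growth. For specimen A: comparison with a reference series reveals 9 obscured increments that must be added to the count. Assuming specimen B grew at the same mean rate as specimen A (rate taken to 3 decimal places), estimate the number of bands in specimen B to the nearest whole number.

920 bands

Specimen A: after corrections the count is 158 − 16 + 9 = 151 bands.
A: Extension rate ≈ 8.2 / 151 = 0.054 mm per year.
Specimen B: 49.7 mm / 0.054 mm per year = 920.37 years ≈ 920 bands.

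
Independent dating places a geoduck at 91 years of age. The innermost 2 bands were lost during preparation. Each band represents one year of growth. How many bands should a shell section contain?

One band per year gives 91 bands over 91 years.
91 − 2 missed = 89 bands expected in the prepared section.

89 bands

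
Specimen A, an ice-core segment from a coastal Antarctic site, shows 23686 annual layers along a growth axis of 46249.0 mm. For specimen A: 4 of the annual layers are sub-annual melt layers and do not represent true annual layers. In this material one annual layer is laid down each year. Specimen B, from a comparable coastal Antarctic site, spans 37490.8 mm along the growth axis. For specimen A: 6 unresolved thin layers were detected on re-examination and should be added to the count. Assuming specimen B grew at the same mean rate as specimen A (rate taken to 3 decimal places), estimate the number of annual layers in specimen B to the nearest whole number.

19206 annual layers

Specimen A: true annual layer count = 23686 − 4 + 6 = 23688.
A: 46249.0 mm over 23688 years gives 46249.0 / 23688 ≈ 1.952 mm per year.
Specimen B: 37490.8 mm / 1.952 mm per year = 19206.35 years ≈ 19206 annual layers.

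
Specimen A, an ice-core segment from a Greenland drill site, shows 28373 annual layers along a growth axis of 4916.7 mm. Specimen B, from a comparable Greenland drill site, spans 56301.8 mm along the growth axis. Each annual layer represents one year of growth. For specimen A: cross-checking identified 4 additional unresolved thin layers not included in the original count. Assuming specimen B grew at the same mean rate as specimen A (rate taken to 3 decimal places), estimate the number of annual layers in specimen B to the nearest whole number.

325444 annual layers

Specimen A: true annual layer count = 28373 + 4 = 28377.
A: 4916.7 mm over 28377 years gives 4916.7 / 28377 ≈ 0.173 mm/year.
For B, 56301.8 / 0.173 = 325443.93 years ≈ 325444 annual layers.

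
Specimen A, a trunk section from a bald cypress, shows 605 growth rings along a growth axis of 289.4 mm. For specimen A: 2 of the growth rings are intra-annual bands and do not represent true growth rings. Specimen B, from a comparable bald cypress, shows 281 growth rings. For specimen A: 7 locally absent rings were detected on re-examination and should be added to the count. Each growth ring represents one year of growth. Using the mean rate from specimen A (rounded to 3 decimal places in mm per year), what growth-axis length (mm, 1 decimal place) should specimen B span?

Specimen A: true growth ring count = 605 − 2 + 7 = 610.
A: 289.4 mm over 610 years gives 289.4 / 610 ≈ 0.474 mm per year.
Length of B = 0.474 × 281 = 133.2 mm.

133.2 mm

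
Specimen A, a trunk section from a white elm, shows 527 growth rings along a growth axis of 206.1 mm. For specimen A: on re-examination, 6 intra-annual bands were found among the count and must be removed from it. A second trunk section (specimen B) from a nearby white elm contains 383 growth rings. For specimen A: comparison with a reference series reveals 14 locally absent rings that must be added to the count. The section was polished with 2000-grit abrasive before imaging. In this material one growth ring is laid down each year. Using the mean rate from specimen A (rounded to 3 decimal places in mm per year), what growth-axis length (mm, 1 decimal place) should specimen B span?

147.5 mm

Specimen A: after corrections the count is 527 − 6 + 14 = 535 growth rings.
A: Extension rate ≈ 206.1 / 535 = 0.385 mm per year.
For B, 0.385 mm/year × 383 years = 147.5 mm.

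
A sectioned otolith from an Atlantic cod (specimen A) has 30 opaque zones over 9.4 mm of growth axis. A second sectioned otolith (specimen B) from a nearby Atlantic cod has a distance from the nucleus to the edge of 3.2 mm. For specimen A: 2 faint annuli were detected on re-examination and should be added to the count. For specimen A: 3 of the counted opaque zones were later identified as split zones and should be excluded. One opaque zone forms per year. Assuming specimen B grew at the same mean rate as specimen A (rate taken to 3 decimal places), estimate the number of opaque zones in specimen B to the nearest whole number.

Specimen A: adjusted count: 30 − 3 + 2 = 29 opaque zones.
A: Mean rate = 9.4 mm / 29 years ≈ 0.324 mm per year.
B spans 3.2 / 0.324 = 9.88 years ≈ 10 opaque zones.

10 opaque zones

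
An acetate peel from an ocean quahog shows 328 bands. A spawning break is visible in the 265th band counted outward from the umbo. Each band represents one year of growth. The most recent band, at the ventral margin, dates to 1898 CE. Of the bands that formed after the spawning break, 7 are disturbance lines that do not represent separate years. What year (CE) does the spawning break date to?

The spawning break sits at band 265 from the umbo, so 328 − 265 = 63 bands formed after it.
Removing the 7 false bands leaves 63 − 7 = 56 true bands beyond the spawning break.
1898 − 56 = 1842 CE.

1842 CE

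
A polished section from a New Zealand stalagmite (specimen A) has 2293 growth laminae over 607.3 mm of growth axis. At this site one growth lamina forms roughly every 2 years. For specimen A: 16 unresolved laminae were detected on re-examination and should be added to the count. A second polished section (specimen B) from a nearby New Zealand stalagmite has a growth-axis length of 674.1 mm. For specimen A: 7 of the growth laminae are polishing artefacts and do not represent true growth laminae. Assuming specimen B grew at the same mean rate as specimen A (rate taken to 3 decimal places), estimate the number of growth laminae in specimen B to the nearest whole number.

Specimen A: adjusted count: 2293 − 7 + 16 = 2302 growth laminae.
Specimen A: at 2 years per growth lamina, 2302 × 2 = 4604 years.
A: Mean rate = 607.3 mm / 4604 years ≈ 0.132 mm/yr.
For B, 674.1 / 0.132 = 5106.82 years; at 2 years per growth lamina that is 5106.82 / 2 ≈ 2553 growth laminae.

2553 growth laminae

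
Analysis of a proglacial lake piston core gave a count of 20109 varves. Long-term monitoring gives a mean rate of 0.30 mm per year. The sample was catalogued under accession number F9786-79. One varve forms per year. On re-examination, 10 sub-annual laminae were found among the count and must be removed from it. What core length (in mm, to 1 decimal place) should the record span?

6029.7 mm

Correcting the raw count gives 20109 − 10 = 20099 true varves.
Length ≈ 0.30 × 20099 = 6029.7 mm.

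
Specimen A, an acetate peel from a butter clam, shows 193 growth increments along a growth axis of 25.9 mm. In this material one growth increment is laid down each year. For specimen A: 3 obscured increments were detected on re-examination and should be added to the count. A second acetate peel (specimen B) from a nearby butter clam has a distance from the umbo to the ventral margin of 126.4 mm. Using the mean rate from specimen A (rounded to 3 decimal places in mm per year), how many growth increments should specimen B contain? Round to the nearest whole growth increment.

958 growth increments

Specimen A: after corrections the count is 193 + 3 = 196 growth increments.
A: Extension rate ≈ 25.9 / 196 = 0.132 mm per year.
B spans 126.4 / 0.132 = 957.58 years ≈ 958 growth increments.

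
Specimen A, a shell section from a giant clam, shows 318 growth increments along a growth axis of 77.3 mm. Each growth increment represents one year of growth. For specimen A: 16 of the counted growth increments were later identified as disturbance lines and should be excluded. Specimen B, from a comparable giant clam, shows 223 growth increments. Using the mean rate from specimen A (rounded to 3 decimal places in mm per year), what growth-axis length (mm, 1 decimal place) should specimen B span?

Specimen A: true growth increment count = 318 − 16 = 302.
A: Mean rate = 77.3 mm / 302 years ≈ 0.256 mm/year.
Length of B = 0.256 × 223 = 57.1 mm.

57.1 mm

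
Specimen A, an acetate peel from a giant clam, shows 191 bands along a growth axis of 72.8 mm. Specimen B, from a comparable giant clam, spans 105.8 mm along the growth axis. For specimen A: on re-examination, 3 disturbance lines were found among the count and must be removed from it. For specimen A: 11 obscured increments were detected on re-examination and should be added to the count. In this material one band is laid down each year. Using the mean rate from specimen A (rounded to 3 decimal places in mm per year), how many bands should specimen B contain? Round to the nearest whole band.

289 bands

Specimen A: correcting the raw count gives 191 − 3 + 11 = 199 true bands.
A: 72.8 mm over 199 years gives 72.8 / 199 ≈ 0.366 mm per year.
For B, 105.8 / 0.366 = 289.07 years ≈ 289 bands.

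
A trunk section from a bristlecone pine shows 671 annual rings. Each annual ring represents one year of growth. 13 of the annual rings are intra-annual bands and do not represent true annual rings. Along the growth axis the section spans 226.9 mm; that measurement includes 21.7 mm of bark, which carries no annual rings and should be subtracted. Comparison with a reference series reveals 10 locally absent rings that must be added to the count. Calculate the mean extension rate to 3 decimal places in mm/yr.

True annual ring count = 671 − 13 + 10 = 668.
Removing the 21.7 mm offcut leaves 226.9 − 21.7 = 205.2 mm.
205.2 mm over 668 years gives 205.2 / 668 ≈ 0.307 mm/yr.

0.307 mm/yr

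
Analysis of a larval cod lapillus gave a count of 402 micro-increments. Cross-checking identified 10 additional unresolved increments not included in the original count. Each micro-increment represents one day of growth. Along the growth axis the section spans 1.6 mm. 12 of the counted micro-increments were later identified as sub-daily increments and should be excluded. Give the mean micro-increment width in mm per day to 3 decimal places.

Correcting the raw count gives 402 − 12 + 10 = 400 true micro-increments.
Extension rate ≈ 1.6 / 400 = 0.004 mm per day.

0.004 mm per day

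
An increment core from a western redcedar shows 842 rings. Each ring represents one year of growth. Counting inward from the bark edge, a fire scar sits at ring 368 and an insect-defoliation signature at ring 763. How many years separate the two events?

395 yr

The two markers are separated by 763 − 368 = 395 rings.
One ring per year makes the interval 395 years.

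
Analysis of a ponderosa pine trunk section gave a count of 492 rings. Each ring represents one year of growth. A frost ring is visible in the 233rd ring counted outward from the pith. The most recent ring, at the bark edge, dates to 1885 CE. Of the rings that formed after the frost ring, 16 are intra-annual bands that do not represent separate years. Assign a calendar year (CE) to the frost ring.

1642 CE

Between ring 233 and the bark edge there are 492 − 233 = 259 rings.
259 − 16 false = 243 true rings after the frost ring.
Counting back 243 years from 1885 CE places the frost ring in 1885 − 243 = 1642 CE.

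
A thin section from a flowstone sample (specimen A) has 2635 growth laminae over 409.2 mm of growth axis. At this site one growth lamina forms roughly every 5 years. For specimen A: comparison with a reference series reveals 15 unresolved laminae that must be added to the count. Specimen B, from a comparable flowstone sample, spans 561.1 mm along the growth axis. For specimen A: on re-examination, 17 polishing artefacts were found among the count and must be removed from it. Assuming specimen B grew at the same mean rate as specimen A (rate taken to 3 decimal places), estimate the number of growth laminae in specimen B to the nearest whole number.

3620 growth laminae

Specimen A: after corrections the count is 2635 − 17 + 15 = 2633 growth laminae.
Specimen A: 2633 growth laminae at 5 years each span 2633 × 5 = 13165 years.
A: Extension rate ≈ 409.2 / 13165 = 0.031 mm/yr.
Specimen B: 561.1 mm / 0.031 mm per year = 18100.00 years; at 5 years per growth lamina that is 18100.00 / 5 ≈ 3620 growth laminae.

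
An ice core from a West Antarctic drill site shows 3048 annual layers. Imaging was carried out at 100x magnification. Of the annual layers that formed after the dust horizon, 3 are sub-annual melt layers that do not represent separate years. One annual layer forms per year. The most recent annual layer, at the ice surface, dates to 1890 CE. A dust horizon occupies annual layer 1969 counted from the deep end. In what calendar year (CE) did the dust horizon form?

814 CE

The dust horizon sits at annual layer 1969 from the deep end, so 3048 − 1969 = 1079 annual layers formed after it.
Removing the 3 false annual layers leaves 1079 − 3 = 1076 true annual layers beyond the dust horizon.
Counting back 1076 years from 1890 CE places the dust horizon in 1890 − 1076 = 814 CE.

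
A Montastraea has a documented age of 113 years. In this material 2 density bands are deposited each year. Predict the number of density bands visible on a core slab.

226 density bands

With 2 density bands per year, 113 years would produce 113 × 2 = 226 density bands.
So 226 density bands should be present.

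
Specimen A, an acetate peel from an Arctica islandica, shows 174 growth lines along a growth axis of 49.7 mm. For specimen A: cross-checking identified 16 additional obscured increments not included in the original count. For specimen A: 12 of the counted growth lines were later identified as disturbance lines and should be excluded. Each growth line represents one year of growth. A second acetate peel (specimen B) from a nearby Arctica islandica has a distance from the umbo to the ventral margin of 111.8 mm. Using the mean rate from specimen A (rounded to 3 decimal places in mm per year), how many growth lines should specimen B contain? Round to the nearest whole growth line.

401 growth lines

Specimen A: adjusted count: 174 − 12 + 16 = 178 growth lines.
A: Extension rate ≈ 49.7 / 178 = 0.279 mm/year.
B spans 111.8 / 0.279 = 400.72 years ≈ 401 growth lines.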